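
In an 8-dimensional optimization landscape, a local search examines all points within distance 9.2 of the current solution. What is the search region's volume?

V_8(9.2) = π^(8/2) · (9.2)^8 / Γ(8/2 + 1) ≈ 2.08301e+08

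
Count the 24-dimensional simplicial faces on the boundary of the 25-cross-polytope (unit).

Each 24-face is the convex hull of 25 vertices, one chosen as ±e_i from each of 25 distinct axes: 2^25·C(25,25) = 33554432.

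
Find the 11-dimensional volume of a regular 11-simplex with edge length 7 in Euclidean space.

Volume = 7^11 · √(12/2^11) / 11! ≈ 3.79183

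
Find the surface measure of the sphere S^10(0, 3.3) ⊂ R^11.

The surface area of an n-ball is 2π^(n/2) r^(n-1) / Γ(n/2). For n=11, r=3.3: 3.17422e+06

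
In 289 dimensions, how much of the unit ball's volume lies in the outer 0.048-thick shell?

V(inner)/V(outer) = ((1-0.048)/1)^289 ≈ 6.7e-07, so the shell fraction is 0.99999933.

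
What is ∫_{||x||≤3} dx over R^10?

V_10(3) = π^(10/2) · (3)^10 / Γ(10/2 + 1) = 19683·π^5/40 ≈ 150585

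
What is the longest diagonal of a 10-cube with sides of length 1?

||(1,1,...,1)|| = √(10)·1 ≈ 3.16228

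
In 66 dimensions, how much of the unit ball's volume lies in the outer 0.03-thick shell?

1 - (1-0.03)^66 ≈ 0.866053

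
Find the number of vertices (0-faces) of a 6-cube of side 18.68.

f_0(6-cube) = (6 choose 0) · 2^6 = 64.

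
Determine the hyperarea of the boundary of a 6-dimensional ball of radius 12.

S = n·V_n(r)/r = 6·V_6(12)/12 (volume-to-surface relation), giving 248832·π^3 ≈ 7.71535e+06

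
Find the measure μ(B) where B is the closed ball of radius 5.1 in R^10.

V_10(5.1) = π^(10/2) · (5.1)^10 / Γ(10/2 + 1) ≈ 3.03578e+07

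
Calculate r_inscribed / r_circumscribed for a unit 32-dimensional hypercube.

Ratio = (s/2)/(s√32/2) = 32^(-1/2) ≈ 0.176777.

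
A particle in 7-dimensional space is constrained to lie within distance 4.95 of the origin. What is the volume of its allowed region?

The n-ball volume is π^(n/2)·r^n/Γ(n/2+1). With n=7, r=4.95: V ≈ 344046.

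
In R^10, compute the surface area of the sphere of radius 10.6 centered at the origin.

|∂B_10(10.6)| ≈ 4.30845e+10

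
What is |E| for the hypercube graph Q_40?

An n-cube has n·2^(n-1) edges. With n = 40: 40·549755813888 = 21990232555520.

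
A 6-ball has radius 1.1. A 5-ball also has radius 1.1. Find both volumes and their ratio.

V_6(1.1) ≈ 9.15492. V_5(1.1) ≈ 8.47738. Ratio V_6/V_5 ≈ 1.08.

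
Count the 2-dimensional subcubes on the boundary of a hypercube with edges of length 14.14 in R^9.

f_2(9-cube) = (9 choose 2) · 2^7 = 4608.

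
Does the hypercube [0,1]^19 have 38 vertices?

False. The 19-cube has 2^19 = 524288 vertices.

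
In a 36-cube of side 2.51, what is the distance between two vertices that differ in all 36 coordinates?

||(2.51,2.51,...,2.51)|| = √(36)·2.51 = 15.06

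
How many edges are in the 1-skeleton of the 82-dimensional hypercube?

Number of 1-faces = C(82,1)·2^(82-1) = 82·2417851639229258349412352 = 198263834416799184651812864.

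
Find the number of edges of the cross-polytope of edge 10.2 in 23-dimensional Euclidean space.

An n-cross-polytope has 2^(k+1)·C(n,k+1) k-faces. Here 2^2·C(23,2) = 4·253 = 1012.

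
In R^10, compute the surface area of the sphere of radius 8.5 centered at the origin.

S = n·V_n(r)/r = 10·V_10(8.5)/8.5 (volume-to-surface relation), giving 118587876497·π^5/6144 ≈ 5.90661e+09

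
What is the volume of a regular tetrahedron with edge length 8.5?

Volume = (√2/12) · 8.5³ = 72.3753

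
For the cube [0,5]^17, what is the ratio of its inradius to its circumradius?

For an n-cube of any side s, the inradius is s/2 and the circumradius is s√n/2, so the ratio is 1/√17 ≈ 0.242536.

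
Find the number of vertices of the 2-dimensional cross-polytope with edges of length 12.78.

An n-cross-polytope has 2n vertices; here n = 2, giving 4.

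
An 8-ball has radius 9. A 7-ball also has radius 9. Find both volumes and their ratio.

V_8(9) ≈ 1.74714e+08. V_7(9) ≈ 2.25984e+07. Ratio V_8/V_7 ≈ 7.731.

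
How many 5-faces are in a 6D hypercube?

Number of 5-faces = C(6,5) · 2^(6-5) = 6 · 2 = 12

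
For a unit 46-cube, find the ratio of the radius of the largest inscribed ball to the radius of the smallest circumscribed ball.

For an n-cube of any side s, the inradius is s/2 and the circumradius is s√n/2, so the ratio is 1/√46 ≈ 0.147442.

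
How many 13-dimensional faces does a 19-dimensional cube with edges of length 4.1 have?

Choose 13 of 19 axes to span the face (C(19,13) = 27132 ways), then fix each of the remaining 6 coordinates at one of its two extreme values (2^6 = 64 ways): 27132·64 = 1736448.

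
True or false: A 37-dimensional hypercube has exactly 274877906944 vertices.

False. The 37-cube has 2^37 = 137438953472 vertices.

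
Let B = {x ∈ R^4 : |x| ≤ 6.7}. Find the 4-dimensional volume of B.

V_4(6.7) = π^(4/2) · (6.7)^4 / Γ(4/2 + 1) ≈ 9944.18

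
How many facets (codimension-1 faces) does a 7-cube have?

f_6(7-cube) = (7 choose 6) · 2^1 = 14.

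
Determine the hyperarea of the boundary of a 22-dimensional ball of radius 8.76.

The surface area of an n-ball is 2π^(n/2) r^(n-1) / Γ(n/2). For n=22, r=8.76: 1.00578e+19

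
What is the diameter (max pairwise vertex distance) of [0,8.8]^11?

The space diagonal of an n-cube of side s is s√n. Here 8.8·√11 ≈ 29.1863.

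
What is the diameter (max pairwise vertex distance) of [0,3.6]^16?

d = √(3.6² + 3.6² + ... + 3.6²) [16 terms] = √(16·3.6²) = 3.6√16 = 14.4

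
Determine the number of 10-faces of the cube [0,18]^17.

Number of 10-faces = C(17,10) · 2^(17-10) = 19448 · 128 = 2489344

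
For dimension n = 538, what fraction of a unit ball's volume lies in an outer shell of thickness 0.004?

1 - (1-0.004)^538 ≈ 0.884249 ≈ 88.42%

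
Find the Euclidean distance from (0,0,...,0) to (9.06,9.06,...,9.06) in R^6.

||(9.06,9.06,...,9.06)|| = √(6)·9.06 ≈ 22.1924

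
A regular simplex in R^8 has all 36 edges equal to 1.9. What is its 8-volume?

V_8 = √(9) · 1.9^8 / (8! · 2^(8/2)) ≈ 0.000789786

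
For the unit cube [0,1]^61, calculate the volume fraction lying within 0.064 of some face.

Shell fraction = 1 - (1-0.128)^61 ≈ 0.999765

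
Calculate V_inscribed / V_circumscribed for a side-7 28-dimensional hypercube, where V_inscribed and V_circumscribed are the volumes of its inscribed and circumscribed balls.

V_in/V_out = n^(-n/2) = 28^(-28/2) ≈ 5.49272e-21.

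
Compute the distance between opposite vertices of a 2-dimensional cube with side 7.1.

Diagonal = √2 · 7.1 ≈ 10.0409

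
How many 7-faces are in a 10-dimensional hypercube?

f_7(10-cube) = (10 choose 7) · 2^3 = 960.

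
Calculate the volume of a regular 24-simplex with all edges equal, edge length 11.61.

Volume = 11.61^24 · √(25/2^24) / 24! ≈ 0.0707746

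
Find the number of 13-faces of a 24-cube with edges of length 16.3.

Number of 13-faces = C(24,13) · 2^(24-13) = 2496144 · 2048 = 5112102912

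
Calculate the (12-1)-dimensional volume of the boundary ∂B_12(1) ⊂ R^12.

The surface area of an n-ball is 2π^(n/2) r^(n-1) / Γ(n/2). For n=12, r=1: π^6/60 ≈ 16.0232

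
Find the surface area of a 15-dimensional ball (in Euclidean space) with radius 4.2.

S = n·V_n(r)/r = 15·V_15(4.2)/4.2 (volume-to-surface relation), giving 3.04096e+09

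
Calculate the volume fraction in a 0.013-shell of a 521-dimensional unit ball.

1 - (1-0.013)^521 ≈ 0.998905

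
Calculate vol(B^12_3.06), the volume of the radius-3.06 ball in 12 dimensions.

Volume = π^{12/2}·(3.06)^12/Γ(7) ≈ 899961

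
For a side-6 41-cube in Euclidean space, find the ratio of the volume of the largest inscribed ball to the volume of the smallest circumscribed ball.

V_in / V_out = (r_in/r_out)^41 = (1/√41)^41 = 41^(-41/2) ≈ 8.66824e-34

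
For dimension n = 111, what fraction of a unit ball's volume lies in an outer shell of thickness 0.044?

1 - (1-0.044)^111 ≈ 0.993226 ≈ 99.32%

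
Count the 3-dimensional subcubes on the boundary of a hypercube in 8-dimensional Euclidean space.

An n-cube has C(n,k)·2^(n-k) k-faces. Here C(8,3)·2^5 = 56·32 = 1792.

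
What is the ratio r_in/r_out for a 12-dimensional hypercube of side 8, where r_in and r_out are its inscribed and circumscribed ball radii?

r_in / r_out = (8/2) / (8√12/2) = 1/√12 ≈ 0.288675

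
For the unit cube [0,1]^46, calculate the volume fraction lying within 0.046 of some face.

1 - (1 - 2·0.046)^46 = 1 - 0.908^46 ≈ 0.988198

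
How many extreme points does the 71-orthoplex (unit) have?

The vertices are ±e_1, ..., ±e_71, so there are 2·71 = 142.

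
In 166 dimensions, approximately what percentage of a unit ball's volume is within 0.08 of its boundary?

1 - (1-0.08)^166 ≈ 0.9999990255 ≈ 99.999903%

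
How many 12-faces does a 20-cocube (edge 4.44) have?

f_12(20-orthoplex) = 2^13 · (20 choose 13) = 635043840.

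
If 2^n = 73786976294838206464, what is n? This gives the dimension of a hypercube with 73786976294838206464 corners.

n = log_2(73786976294838206464) = 66.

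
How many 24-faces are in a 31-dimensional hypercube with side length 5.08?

Number of 24-faces = C(31,24) · 2^(31-24) = 2629575 · 128 = 336585600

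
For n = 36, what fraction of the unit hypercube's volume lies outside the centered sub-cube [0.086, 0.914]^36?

Shell fraction = 1 - (1-0.172)^36 ≈ 0.99888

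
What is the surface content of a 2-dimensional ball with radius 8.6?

The surface area of an n-ball is 2π^(n/2) r^(n-1) / Γ(n/2). For n=2, r=8.6: 2πr = 2π·8.6 ≈ 54.0354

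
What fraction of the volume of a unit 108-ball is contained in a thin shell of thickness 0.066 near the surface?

1 - (1-0.066)^108 ≈ 0.999373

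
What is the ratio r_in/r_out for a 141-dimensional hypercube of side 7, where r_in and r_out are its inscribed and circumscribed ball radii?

r_in = 7/2 (half the side); r_out = 7√141/2 (half the diagonal). Ratio = 1/√141 ≈ 0.0842152.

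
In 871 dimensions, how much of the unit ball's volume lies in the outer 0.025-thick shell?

1 - (1-0.025)^871 ≈ 1 - 2.649e-10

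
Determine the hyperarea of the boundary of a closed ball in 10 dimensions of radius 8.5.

S = n·V_n(r)/r = 10·V_10(8.5)/8.5 (volume-to-surface relation), giving 118587876497·π^5/6144 ≈ 5.90661e+09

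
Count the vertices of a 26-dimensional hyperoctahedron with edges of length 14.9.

The 26-dimensional cross-polytope has 2n = 2·26 = 52 vertices.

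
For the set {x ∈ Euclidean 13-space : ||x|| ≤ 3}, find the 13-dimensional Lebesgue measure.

Volume = π^{13/2}·(3)^13/Γ(15/2) = 7558272·π^6/5005 ≈ 1.45184e+06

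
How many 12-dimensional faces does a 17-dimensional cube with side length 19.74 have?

f_12(17-cube) = (17 choose 12) · 2^5 = 198016.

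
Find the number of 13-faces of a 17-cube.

An n-cube has C(n,k)·2^(n-k) k-faces. Here C(17,13)·2^4 = 2380·16 = 38080.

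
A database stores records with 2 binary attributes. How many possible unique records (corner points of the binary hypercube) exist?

The 2-cube has 2^2 = 4 vertices.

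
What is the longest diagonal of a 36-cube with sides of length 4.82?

||(4.82,4.82,...,4.82)|| = √(36)·4.82 = 28.92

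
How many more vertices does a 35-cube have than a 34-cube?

The 35-cube has 2^35 = 34359738368 vertices. The 34-cube has 2^34 = 17179869184 vertices. Difference: 34359738368 - 17179869184 = 17179869184.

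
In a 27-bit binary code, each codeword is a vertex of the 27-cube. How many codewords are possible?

Each vertex is a binary string of length 27, so there are 2^27 = 134217728.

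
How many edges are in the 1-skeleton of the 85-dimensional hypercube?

The 85-cube has n·2^(n-1) = 85·2^84 = 85·19342813113834066795298816 = 1644139114675895677600399360 edges.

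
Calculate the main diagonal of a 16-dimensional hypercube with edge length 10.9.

The space diagonal of an n-cube of side s is s√n. Here 10.9·√16 = 43.6.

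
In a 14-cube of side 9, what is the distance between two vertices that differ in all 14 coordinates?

The space diagonal of an n-cube of side s is s√n. Here 9·√14 ≈ 33.6749.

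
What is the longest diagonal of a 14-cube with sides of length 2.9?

||(2.9,2.9,...,2.9)|| = √(14)·2.9 ≈ 10.8508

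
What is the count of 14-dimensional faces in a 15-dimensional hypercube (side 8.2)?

Number of 14-faces = C(15,14) · 2^(15-14) = 15 · 2 = 30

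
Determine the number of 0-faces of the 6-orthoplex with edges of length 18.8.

Each 0-face is the convex hull of 1 vertex, one chosen as ±e_i from each of 1 distinct axis: 2^1·C(6,1) = 12.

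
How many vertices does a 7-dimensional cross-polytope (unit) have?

Number of vertices = 2n = 14.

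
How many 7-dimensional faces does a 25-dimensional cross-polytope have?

Number of 7-faces = 2^(7+1) · C(25,7+1) = 256 · 1081575 = 276883200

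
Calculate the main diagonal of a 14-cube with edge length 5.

Diagonal = √14 · 5 ≈ 18.7083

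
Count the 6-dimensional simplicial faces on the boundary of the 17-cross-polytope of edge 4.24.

Each 6-face is the convex hull of 7 vertices, one chosen as ±e_i from each of 7 distinct axes: 2^7·C(17,7) = 2489344.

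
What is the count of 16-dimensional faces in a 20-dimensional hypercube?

Number of 16-faces = C(20,16) · 2^(20-16) = 4845 · 16 = 77520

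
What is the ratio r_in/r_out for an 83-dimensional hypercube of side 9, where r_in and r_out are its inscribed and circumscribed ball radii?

r_in / r_out = (9/2) / (9√83/2) = 1/√83 ≈ 0.109764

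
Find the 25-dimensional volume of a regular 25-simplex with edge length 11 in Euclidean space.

V = (11^25 / 25!) · √((25+1) / 2^25) ≈ 0.0061487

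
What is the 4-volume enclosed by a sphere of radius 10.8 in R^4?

V_4(10.8) = π^(4/2) · (10.8)^4 / Γ(4/2 + 1) ≈ 67137.4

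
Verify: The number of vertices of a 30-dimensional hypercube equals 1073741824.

True. The 30-cube has 2^30 = 1073741824 vertices.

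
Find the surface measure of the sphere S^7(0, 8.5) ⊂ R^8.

The surface area of an n-ball is 2π^(n/2) r^(n-1) / Γ(n/2). For n=8, r=8.5: 410338673·π^4/384 ≈ 1.0409e+08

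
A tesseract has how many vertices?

Each vertex is a binary string of length 4, so there are 2^4 = 16.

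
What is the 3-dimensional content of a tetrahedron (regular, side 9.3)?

Volume = (√2/12) · 9.3³ = 94.7944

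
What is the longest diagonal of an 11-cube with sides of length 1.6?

||(1.6,1.6,...,1.6)|| = √(11)·1.6 ≈ 5.3066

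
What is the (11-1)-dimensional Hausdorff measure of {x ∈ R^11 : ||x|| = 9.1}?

S = n·V_n(r)/r = 11·V_11(9.1)/9.1 (volume-to-surface relation), giving 8.0707e+10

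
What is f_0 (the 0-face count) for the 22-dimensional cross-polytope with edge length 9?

Number of 0-faces = 2^(0+1) · C(22,0+1) = 2 · 22 = 44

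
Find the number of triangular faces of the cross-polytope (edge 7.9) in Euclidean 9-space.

Number of 2-faces = 2^(2+1) · C(9,2+1) = 8 · 84 = 672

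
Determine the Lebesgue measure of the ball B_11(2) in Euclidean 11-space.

V = 131072·π^5/10395 ≈ 3858.64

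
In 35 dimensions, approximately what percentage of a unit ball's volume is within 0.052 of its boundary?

1 - (1-0.052)^35 ≈ 0.845726 ≈ 84.57%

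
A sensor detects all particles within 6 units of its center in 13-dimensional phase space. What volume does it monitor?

V_13(6) = π^(13/2) · (6)^13 / Γ(13/2 + 1) = 61917364224·π^6/5005 ≈ 1.18934e+10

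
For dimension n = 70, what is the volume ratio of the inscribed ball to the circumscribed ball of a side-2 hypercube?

The radii are 2/2 and 2√70/2, so the volume ratio is (1/√70)^70 = 70^{-70/2} ≈ 2.63979e-65.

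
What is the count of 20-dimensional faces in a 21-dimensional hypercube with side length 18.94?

Choose 20 of 21 axes to span the face (C(21,20) = 21 ways), then fix each of the remaining 1 coordinate at one of its two extreme values (2^1 = 2 ways): 21·2 = 42.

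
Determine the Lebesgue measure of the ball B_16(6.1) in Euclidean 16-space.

The n-ball volume is π^(n/2)·r^n/Γ(n/2+1). With n=16, r=6.1: V ≈ 8.6488e+11.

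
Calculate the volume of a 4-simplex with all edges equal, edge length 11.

Volume = 11^4 · √(5/2^4) / 4! ≈ 341.024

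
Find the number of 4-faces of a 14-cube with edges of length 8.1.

An n-cube has C(n,k)·2^(n-k) k-faces. Here C(14,4)·2^10 = 1001·1024 = 1025024.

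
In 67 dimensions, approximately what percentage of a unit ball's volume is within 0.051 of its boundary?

1 - (1-0.051)^67 ≈ 0.97002 ≈ 97.00%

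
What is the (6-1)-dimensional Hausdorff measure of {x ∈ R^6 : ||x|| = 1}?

|∂B_6(1)| = π^3 ≈ 31.0063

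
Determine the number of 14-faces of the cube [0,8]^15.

Choose 14 of 15 axes to span the face (C(15,14) = 15 ways), then fix each of the remaining 1 coordinate at one of its two extreme values (2^1 = 2 ways): 15·2 = 30.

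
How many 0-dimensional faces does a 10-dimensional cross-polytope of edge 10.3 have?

An n-cross-polytope has 2^(k+1)·C(n,k+1) k-faces. Here 2^1·C(10,1) = 2·10 = 20.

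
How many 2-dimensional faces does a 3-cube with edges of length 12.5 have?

Choose 2 of 3 axes to span the face (C(3,2) = 3 ways), then fix each of the remaining 1 coordinate at one of its two extreme values (2^1 = 2 ways): 3·2 = 6.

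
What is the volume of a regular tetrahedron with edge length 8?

Volume = (√2/12) · 8³ = 60.3398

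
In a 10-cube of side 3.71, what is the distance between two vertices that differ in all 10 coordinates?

d = √(3.71² + 3.71² + ... + 3.71²) [10 terms] = √(10·3.71²) = 3.71√10 ≈ 11.7321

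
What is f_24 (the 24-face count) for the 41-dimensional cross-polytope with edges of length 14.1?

f_24(41-orthoplex) = 2^25 · (41 choose 25) = 3458705176230100992.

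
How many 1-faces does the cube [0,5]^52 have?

Number of 1-faces = C(52,1)·2^(52-1) = 52·2251799813685248 = 117093590311632896.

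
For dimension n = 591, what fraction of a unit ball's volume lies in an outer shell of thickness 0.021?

1 - (1-0.021)^591 ≈ 0.9999964308 ≈ 99.999643%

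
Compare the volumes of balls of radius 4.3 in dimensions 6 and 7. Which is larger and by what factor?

V_6(4.3) ≈ 32667, V_7(4.3) ≈ 128428. The 7-ball is larger by a factor of 3.931.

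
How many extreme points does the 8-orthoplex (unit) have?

Number of vertices = 2n = 16.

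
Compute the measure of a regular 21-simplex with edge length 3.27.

For a regular n-simplex with edge a, V = (a^n / n!)·√((n+1)/2^n). With a=3.27, n=21: V ≈ 4.05094e-12.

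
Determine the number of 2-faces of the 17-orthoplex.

f_2(17-orthoplex) = 2^3 · (17 choose 3) = 5440.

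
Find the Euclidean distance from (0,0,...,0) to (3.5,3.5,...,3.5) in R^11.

d = √(3.5² + 3.5² + ... + 3.5²) [11 terms] = √(11·3.5²) = 3.5√11 ≈ 11.6082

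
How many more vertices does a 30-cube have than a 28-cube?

The 30-cube has 2^30 = 1073741824 vertices. The 28-cube has 2^28 = 268435456 vertices. Difference: 1073741824 - 268435456 = 805306368.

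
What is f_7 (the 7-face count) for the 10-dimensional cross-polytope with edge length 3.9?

Number of 7-faces = 2^(7+1) · C(10,7+1) = 256 · 45 = 11520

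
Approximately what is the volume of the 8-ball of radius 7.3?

Volume = π^{8/2}·(7.3)^8/Γ(5) ≈ 3.27319e+07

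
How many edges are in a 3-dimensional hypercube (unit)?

Number of 1-faces = C(3,1) · 2^(3-1) = 3 · 4 = 12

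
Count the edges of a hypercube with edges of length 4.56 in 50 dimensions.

Number of 1-faces = C(50,1)·2^(50-1) = 50·562949953421312 = 28147497671065600.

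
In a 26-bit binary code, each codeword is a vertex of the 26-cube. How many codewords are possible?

An n-cube has 2^n vertices; for n = 26 that is 2^26 = 67108864.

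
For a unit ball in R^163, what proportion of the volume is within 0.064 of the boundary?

V(inner)/V(outer) = ((1-0.064)/1)^163 ≈ 2.08e-05, so the shell fraction is 0.999979.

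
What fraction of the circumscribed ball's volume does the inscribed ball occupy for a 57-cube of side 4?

The radii are 4/2 and 4√57/2, so the volume ratio is (1/√57)^57 = 57^{-57/2} ≈ 9.06915e-51.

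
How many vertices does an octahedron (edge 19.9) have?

Number of 0-faces = 2^(0+1) · C(3,0+1) = 2 · 3 = 6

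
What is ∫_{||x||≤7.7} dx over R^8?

The n-ball volume is π^(n/2)·r^n/Γ(n/2+1). With n=8, r=7.7: V ≈ 5.0155e+07.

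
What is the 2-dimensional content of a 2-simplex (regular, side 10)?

Area = (√3/4) · 10² = 43.3013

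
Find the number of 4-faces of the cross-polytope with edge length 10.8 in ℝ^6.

Number of 4-faces = 2^(4+1) · C(6,4+1) = 32 · 6 = 192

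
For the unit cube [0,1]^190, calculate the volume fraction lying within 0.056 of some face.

1 - (1 - 2·0.056)^190 = 1 - 0.888^190 ≈ 1 - 1.579e-10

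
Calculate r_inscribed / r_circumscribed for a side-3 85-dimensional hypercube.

r_in / r_out = (3/2) / (3√85/2) = 1/√85 ≈ 0.108465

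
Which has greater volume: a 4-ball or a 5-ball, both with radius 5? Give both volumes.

V_4(5) ≈ 3084.25. V_5(5) ≈ 16449.3. The 5-ball is larger.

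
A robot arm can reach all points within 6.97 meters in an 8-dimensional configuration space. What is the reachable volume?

Volume = π^{8/2}·(6.97)^8/Γ(5) ≈ 2.26074e+07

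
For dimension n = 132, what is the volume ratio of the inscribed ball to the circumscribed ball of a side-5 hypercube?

V_in/V_out = n^(-n/2) = 132^(-132/2) ≈ 1.10185e-140.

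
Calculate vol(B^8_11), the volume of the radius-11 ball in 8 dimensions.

The n-ball volume is π^(n/2)·r^n/Γ(n/2+1). With n=8, r=11: V = 214358881·π^4/24 ≈ 8.70021e+08.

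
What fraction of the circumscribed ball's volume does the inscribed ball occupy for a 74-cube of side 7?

The radii are 7/2 and 7√74/2, so the volume ratio is (1/√74)^74 = 74^{-74/2} ≈ 6.89329e-70.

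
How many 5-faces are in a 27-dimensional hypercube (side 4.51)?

f_5(27-cube) = (27 choose 5) · 2^22 = 338606161920.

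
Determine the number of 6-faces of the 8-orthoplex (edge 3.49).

Each 6-face is the convex hull of 7 vertices, one chosen as ±e_i from each of 7 distinct axes: 2^7·C(8,7) = 1024.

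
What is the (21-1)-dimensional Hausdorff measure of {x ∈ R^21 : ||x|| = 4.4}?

The surface area of an n-ball is 2π^(n/2) r^(n-1) / Γ(n/2). For n=21, r=4.4: 2.16681e+12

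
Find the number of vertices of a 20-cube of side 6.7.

An n-cube has 2^n vertices; for n = 20 that is 2^20 = 1048576.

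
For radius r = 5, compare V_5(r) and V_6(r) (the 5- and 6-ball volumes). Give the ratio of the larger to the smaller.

V_5(5) ≈ 16449.3, V_6(5) ≈ 80745.5. The 6-ball is larger by a factor of 4.909.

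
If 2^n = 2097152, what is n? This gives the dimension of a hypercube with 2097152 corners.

Since 2^n = 2097152, we have n = 21.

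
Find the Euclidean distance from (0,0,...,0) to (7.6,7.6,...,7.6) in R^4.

||(7.6,7.6,...,7.6)|| = √(4)·7.6 = 15.2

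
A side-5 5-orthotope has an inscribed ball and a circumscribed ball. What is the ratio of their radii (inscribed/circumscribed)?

Ratio = (s/2)/(s√5/2) = 5^(-1/2) ≈ 0.447214.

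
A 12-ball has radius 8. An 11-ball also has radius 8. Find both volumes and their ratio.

V_12(8) ≈ 9.17586e+10. V_11(8) ≈ 1.61843e+10. Ratio V_12/V_11 ≈ 5.67.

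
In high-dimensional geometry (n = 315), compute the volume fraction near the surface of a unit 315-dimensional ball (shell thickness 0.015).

1 - (1-0.015)^315 ≈ 0.991441 ≈ 99.14%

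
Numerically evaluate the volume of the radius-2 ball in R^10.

The n-ball volume is π^(n/2)·r^n/Γ(n/2+1). With n=10, r=2: V = 128·π^5/15 ≈ 2611.37.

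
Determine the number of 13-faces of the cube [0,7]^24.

Choose 13 of 24 axes to span the face (C(24,13) = 2496144 ways), then fix each of the remaining 11 coordinates at one of its two extreme values (2^11 = 2048 ways): 2496144·2048 = 5112102912.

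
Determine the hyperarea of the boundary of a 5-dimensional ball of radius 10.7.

|∂B_5(10.7)| ≈ 344988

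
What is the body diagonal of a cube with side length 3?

||(3,3,...,3)|| = √(3)·3 ≈ 5.19615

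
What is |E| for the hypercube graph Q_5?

The 5-cube has n·2^(n-1) = 5·2^4 = 5·16 = 80 edges.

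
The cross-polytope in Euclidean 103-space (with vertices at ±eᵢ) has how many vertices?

The vertices are ±e_1, ..., ±e_103, so there are 2·103 = 206.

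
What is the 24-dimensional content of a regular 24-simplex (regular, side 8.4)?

V_24 = √(25) · 8.4^24 / (24! · 2^(24/2)) ≈ 2.99645e-05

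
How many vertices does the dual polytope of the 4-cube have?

The 4-dimensional cross-polytope has 2n = 2·4 = 8 vertices.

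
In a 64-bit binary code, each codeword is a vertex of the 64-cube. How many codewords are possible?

The 64-cube has 2^64 = 18446744073709551616 vertices.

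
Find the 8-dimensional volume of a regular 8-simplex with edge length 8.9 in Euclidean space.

For a regular n-simplex with edge a, V = (a^n / n!)·√((n+1)/2^n). With a=8.9, n=8: V ≈ 183.063.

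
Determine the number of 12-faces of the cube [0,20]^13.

f_12(13-cube) = (13 choose 12) · 2^1 = 26.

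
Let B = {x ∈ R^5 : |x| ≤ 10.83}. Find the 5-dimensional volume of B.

Volume = π^{5/2}·(10.83)^5/Γ(7/2) ≈ 784225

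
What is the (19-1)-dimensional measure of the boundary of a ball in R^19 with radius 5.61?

The surface area of an n-ball is 2π^(n/2) r^(n-1) / Γ(n/2). For n=19, r=5.61: 2.68332e+13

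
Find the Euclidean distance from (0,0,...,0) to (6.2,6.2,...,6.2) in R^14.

d = √(6.2² + 6.2² + ... + 6.2²) [14 terms] = √(14·6.2²) = 6.2√14 ≈ 23.1983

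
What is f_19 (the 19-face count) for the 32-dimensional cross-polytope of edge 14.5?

Each 19-face is the convex hull of 20 vertices, one chosen as ±e_i from each of 20 distinct axes: 2^20·C(32,20) = 236760952995840.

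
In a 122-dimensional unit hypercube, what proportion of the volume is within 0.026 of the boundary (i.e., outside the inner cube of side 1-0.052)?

1 - (1 - 2·0.026)^122 = 1 - 0.948^122 ≈ 0.998519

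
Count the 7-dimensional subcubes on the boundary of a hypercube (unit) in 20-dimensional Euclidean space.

f_7(20-cube) = (20 choose 7) · 2^13 = 635043840.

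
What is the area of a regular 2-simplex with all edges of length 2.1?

Area = (√3/4) · 2.1² = 1.90959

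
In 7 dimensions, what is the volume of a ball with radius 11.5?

V = 3404825447·π^3/840 ≈ 1.2568e+08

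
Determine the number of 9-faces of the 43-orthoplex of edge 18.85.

An n-cross-polytope has 2^(k+1)·C(n,k+1) k-faces. Here 2^10·C(43,10) = 1024·1917334783 = 1963350817792.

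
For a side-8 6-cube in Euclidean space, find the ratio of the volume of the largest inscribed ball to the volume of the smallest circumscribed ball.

The radii are 8/2 and 8√6/2, so the volume ratio is (1/√6)^6 = 6^{-6/2} ≈ 0.00462963.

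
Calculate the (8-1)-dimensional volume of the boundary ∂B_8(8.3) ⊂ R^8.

|∂B_8(8.3)| ≈ 8.81099e+07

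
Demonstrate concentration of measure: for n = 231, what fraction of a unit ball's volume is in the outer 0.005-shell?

1 - (1-0.005)^231 ≈ 0.685854 ≈ 68.59%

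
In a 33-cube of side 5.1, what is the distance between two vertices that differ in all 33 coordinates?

The space diagonal of an n-cube of side s is s√n. Here 5.1·√33 ≈ 29.2973.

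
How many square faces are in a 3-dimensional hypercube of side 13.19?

f_2(3-cube) = (3 choose 2) · 2^1 = 6.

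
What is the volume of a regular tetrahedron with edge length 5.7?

Volume = (√2/12) · 5.7³ = 21.8252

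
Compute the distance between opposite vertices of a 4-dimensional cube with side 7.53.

d = √(7.53² + 7.53² + ... + 7.53²) [4 terms] = √(4·7.53²) = 7.53√4 = 15.06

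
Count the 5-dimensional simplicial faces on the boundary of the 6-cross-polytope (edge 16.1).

An n-cross-polytope has 2^(k+1)·C(n,k+1) k-faces. Here 2^6·C(6,6) = 64·1 = 64.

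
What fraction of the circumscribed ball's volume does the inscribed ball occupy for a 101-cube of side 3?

The radii are 3/2 and 3√101/2, so the volume ratio is (1/√101)^101 = 101^{-101/2} ≈ 6.05021e-102.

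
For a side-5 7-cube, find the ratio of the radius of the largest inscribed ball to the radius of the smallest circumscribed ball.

Ratio = (s/2)/(s√7/2) = 7^(-1/2) ≈ 0.377964.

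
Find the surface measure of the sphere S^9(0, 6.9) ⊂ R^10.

S_10(6.9) = 2·π^(10/2)·(6.9)^9 / Γ(10/2) ≈ 9.04086e+08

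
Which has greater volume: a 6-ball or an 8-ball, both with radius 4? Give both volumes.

V_6(4) ≈ 21167. V_8(4) ≈ 265992. The 8-ball is larger.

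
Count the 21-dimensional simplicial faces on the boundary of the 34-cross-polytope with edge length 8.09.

Each 21-face is the convex hull of 22 vertices, one chosen as ±e_i from each of 22 distinct axes: 2^22·C(34,22) = 2299963543388160.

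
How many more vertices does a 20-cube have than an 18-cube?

The 20-cube has 2^20 = 1048576 vertices. The 18-cube has 2^18 = 262144 vertices. Difference: 1048576 - 262144 = 786432.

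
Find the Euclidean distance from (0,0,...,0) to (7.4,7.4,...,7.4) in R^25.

The space diagonal of an n-cube of side s is s√n. Here 7.4·√25 = 37.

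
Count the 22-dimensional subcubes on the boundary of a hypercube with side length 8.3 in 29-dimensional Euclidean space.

Choose 22 of 29 axes to span the face (C(29,22) = 1560780 ways), then fix each of the remaining 7 coordinates at one of its two extreme values (2^7 = 128 ways): 1560780·128 = 199779840.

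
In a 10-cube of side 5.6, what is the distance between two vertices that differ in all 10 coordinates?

Diagonal = √10 · 5.6 ≈ 17.7088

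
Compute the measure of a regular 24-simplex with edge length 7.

Volume = 7^24 · √(25/2^24) / 24! ≈ 3.76927e-07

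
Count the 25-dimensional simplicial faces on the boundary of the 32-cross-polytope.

An n-cross-polytope has 2^(k+1)·C(n,k+1) k-faces. Here 2^26·C(32,26) = 67108864·906192 = 60813515685888.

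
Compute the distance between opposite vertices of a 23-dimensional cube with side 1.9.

d = √(1.9² + 1.9² + ... + 1.9²) [23 terms] = √(23·1.9²) = 1.9√23 ≈ 9.11208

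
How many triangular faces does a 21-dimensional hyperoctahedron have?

Number of 2-faces = 2^(2+1) · C(21,2+1) = 8 · 1330 = 10640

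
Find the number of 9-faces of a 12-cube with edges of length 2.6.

Choose 9 of 12 axes to span the face (C(12,9) = 220 ways), then fix each of the remaining 3 coordinates at one of its two extreme values (2^3 = 8 ways): 220·8 = 1760.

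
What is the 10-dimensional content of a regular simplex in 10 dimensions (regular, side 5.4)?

V_10 = √(11) · 5.4^10 / (10! · 2^(10/2)) ≈ 0.602173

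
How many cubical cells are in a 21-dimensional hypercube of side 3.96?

An n-cube has C(n,k)·2^(n-k) k-faces. Here C(21,3)·2^18 = 1330·262144 = 348651520.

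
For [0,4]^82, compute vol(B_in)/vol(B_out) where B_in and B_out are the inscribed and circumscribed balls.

The radii are 4/2 and 4√82/2, so the volume ratio is (1/√82)^82 = 82^{-82/2} ≈ 3.4169e-79.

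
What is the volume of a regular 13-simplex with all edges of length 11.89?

For a regular n-simplex with edge a, V = (a^n / n!)·√((n+1)/2^n). With a=11.89, n=13: V ≈ 630.163.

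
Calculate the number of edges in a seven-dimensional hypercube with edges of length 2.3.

The 7-cube has n·2^(n-1) = 7·2^6 = 7·64 = 448 edges.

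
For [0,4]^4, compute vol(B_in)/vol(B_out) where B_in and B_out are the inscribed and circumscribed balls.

V_in / V_out = (r_in/r_out)^4 = (1/√4)^4 = 4^(-4/2) ≈ 0.0625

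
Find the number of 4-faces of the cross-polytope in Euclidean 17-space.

Number of 4-faces = 2^(4+1) · C(17,4+1) = 32 · 6188 = 198016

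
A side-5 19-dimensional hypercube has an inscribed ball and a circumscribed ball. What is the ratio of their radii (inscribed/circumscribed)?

r_in = 5/2 (half the side); r_out = 5√19/2 (half the diagonal). Ratio = 1/√19 ≈ 0.229416.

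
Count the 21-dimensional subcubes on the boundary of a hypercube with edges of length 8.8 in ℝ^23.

Number of 21-faces = C(23,21) · 2^(23-21) = 253 · 4 = 1012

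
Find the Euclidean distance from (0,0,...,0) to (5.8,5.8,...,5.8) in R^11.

Diagonal = √11 · 5.8 ≈ 19.2364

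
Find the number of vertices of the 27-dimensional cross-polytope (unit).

The vertices are ±e_1, ..., ±e_27, so there are 2·27 = 54.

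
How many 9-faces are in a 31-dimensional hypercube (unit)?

f_9(31-cube) = (31 choose 9) · 2^22 = 84557483212800.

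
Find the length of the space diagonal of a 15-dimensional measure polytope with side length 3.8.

||(3.8,3.8,...,3.8)|| = √(15)·3.8 ≈ 14.7173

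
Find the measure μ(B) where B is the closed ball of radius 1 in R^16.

Volume = π^{16/2}·(1)^16/Γ(9) = π^8/40320 ≈ 0.235331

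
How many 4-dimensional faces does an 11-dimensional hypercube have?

f_4(11-cube) = (11 choose 4) · 2^7 = 42240.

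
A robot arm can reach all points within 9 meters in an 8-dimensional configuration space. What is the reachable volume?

Volume = π^{8/2}·(9)^8/Γ(5) = 14348907·π^4/8 ≈ 1.74714e+08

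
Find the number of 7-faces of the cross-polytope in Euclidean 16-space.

An n-cross-polytope has 2^(k+1)·C(n,k+1) k-faces. Here 2^8·C(16,8) = 256·12870 = 3294720.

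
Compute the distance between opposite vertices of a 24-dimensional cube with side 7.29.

||(7.29,7.29,...,7.29)|| = √(24)·7.29 ≈ 35.7136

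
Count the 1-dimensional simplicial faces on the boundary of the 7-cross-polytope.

Each 1-face is the convex hull of 2 vertices, one chosen as ±e_i from each of 2 distinct axes: 2^2·C(7,2) = 84.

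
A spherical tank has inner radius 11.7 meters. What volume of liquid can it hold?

The n-ball volume is π^(n/2)·r^n/Γ(n/2+1). With n=3, r=11.7: V ≈ 6708.82.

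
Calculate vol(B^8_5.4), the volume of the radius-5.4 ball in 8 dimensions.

Volume = π^{8/2}·(5.4)^8/Γ(5) ≈ 2.93453e+06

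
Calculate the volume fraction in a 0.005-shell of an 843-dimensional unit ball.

V(inner)/V(outer) = ((1-0.005)/1)^843 ≈ 0.01462, so the shell fraction is 0.985383.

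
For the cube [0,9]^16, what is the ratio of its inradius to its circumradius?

r_in = 9/2 (half the side); r_out = 9√16/2 (half the diagonal). Ratio = 1/√16 ≈ 0.25.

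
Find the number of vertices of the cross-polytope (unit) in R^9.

Each 0-face is the convex hull of 1 vertex, one chosen as ±e_i from each of 1 distinct axis: 2^1·C(9,1) = 18.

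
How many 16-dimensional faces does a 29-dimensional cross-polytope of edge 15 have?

An n-cross-polytope has 2^(k+1)·C(n,k+1) k-faces. Here 2^17·C(29,17) = 131072·51895935 = 6802103992320.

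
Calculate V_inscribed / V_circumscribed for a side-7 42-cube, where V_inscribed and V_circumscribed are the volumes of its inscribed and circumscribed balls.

V_in / V_out = (r_in/r_out)^42 = (1/√42)^42 = 42^(-42/2) ≈ 8.1614e-35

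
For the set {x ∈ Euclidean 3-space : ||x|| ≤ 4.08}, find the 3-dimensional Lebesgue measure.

The n-ball volume is π^(n/2)·r^n/Γ(n/2+1). With n=3, r=4.08: V ≈ 284.491.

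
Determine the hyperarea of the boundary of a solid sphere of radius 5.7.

The surface area of an n-ball is 2π^(n/2) r^(n-1) / Γ(n/2). For n=3, r=5.7: 4πr² = 4π·(5.7)² ≈ 408.281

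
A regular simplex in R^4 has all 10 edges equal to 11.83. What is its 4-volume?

V = (11.83^4 / 4!) · √((4+1) / 2^4) ≈ 456.197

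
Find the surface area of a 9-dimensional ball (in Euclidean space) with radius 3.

S_9(3) = 2·π^(9/2)·(3)^8 / Γ(9/2) = 69984·π^4/35 ≈ 194774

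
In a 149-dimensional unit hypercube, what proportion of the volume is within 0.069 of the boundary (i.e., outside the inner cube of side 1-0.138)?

1 - (1 - 2·0.069)^149 = 1 - 0.862^149 ≈ 1 - 2.458e-10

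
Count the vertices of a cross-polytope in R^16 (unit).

An n-cross-polytope has 2n vertices; here n = 16, giving 32.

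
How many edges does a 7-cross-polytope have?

Number of 1-faces = 2^(1+1) · C(7,1+1) = 4 · 21 = 84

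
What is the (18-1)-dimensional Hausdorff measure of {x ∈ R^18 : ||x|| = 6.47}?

S_18(6.47) = 2·π^(18/2)·(6.47)^17 / Γ(18/2) ≈ 9.02051e+13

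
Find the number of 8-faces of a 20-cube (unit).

Number of 8-faces = C(20,8) · 2^(20-8) = 125970 · 4096 = 515973120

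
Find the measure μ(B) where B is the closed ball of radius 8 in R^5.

V_5(8) = π^(5/2) · (8)^5 / Γ(5/2 + 1) = 262144·π^2/15 ≈ 172484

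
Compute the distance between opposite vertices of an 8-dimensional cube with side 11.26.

Diagonal = √8 · 11.26 ≈ 31.8481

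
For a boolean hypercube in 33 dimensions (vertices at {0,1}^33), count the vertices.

Number of vertices = 2^33 = 8589934592.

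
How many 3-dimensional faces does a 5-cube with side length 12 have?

f_3(5-cube) = (5 choose 3) · 2^2 = 40.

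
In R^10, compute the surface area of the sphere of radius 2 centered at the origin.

|∂B_10(2)| = 128·π^5/3 ≈ 13056.8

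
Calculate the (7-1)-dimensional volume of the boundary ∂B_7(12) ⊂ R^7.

|∂B_7(12)| = 15925248·π^3/5 ≈ 9.87565e+07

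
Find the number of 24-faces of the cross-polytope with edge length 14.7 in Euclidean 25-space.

f_24(25-orthoplex) = 2^25 · (25 choose 25) = 33554432.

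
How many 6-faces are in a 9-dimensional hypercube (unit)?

Choose 6 of 9 axes to span the face (C(9,6) = 84 ways), then fix each of the remaining 3 coordinates at one of its two extreme values (2^3 = 8 ways): 84·8 = 672.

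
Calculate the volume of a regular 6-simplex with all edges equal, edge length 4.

V = (4^6 / 6!) · √((6+1) / 2^6) ≈ 1.88142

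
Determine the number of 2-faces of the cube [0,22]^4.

Number of 2-faces = C(4,2) · 2^(4-2) = 6 · 4 = 24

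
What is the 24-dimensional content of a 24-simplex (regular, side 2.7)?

Volume = 2.7^24 · √(25/2^24) / 24! ≈ 4.43236e-17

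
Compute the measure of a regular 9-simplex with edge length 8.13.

Volume = 8.13^9 · √(10/2^9) / 9! ≈ 59.7609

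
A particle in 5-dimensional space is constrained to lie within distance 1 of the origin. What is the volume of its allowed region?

The n-ball volume is π^(n/2)·r^n/Γ(n/2+1). With n=5, r=1: V = 8·π^2/15 ≈ 5.26379.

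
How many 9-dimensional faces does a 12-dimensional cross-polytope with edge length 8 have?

f_9(12-orthoplex) = 2^10 · (12 choose 10) = 67584.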